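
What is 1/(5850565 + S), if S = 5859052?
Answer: 1/11709617 ≈ 8.5400e-8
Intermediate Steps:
1/(5850565 + S) = 1/(5850565 + 5859052) = 1/11709617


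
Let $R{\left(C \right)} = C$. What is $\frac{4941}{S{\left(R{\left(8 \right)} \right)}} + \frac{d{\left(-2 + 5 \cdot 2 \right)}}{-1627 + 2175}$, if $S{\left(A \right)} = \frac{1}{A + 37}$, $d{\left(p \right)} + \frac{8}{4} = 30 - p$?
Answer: $\frac{30461270}{137} \approx 2.2235 \cdot 10^{5}$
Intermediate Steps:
$d{\left(p \right)} = 28 - p$ ($d{\left(p \right)} = -2 - \left(-30 + p\right) = 28 - p$)
$S{\left(A \right)} = \frac{1}{37 + A}$
$\frac{4941}{S{\left(R{\left(8 \right)} \right)}} + \frac{d{\left(-2 + 5 \cdot 2 \right)}}{-1627 + 2175} = \frac{4941}{\frac{1}{37 + 8}} + \frac{28 - \left(-2 + 5 \cdot 2\right)}{-1627 + 2175} = \frac{4941}{\frac{1}{45}} + \frac{28 - \left(-2 + 10\right)}{548} = 4941 \frac{1}{\frac{1}{45}} + \left(28 - 8\right) \frac{1}{548} = 4941 \cdot 45 + \left(28 - 8\right) \frac{1}{548} = 222345 + 20 \cdot \frac{1}{548} = 222345 + \frac{5}{137} = \frac{30461270}{137}$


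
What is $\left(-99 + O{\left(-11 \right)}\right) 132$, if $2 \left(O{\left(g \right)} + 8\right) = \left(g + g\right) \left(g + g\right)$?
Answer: $17820$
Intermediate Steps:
$O{\left(g \right)} = -8 + 2 g^{2}$ ($O{\left(g \right)} = -8 + \frac{\left(g + g\right) \left(g + g\right)}{2} = -8 + \frac{2 g 2 g}{2} = -8 + \frac{4 g^{2}}{2} = -8 + 2 g^{2}$)
$\left(-99 + O{\left(-11 \right)}\right) 132 = \left(-99 - \left(8 - 2 \left(-11\right)^{2}\right)\right) 132 = \left(-99 + \left(-8 + 2 \cdot 121\right)\right) 132 = \left(-99 + \left(-8 + 242\right)\right) 132 = \left(-99 + 234\right) 132 = 135 \cdot 132 = 17820$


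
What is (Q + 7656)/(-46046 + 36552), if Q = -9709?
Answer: 2053/9494 ≈ 0.21624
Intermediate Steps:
(Q + 7656)/(-46046 + 36552) = (-9709 + 7656)/(-46046 + 36552) = -2053/(-9494) = -2053*(-1/9494) = 2053/9494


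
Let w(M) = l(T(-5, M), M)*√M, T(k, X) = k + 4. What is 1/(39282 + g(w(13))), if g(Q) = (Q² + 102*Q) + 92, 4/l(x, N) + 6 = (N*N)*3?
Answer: 1240310595997791/48835990163052937346 - 12826653102*√13/24417995081526468673 ≈ 2.5396e-5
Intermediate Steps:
T(k, X) = 4 + k
l(x, N) = 4/(-6 + 3*N²) (l(x, N) = 4/(-6 + (N*N)*3) = 4/(-6 + N²*3) = 4/(-6 + 3*N²))
w(M) = 4*√M/(3*(-2 + M²)) (w(M) = (4/(3*(-2 + M²)))*√M = 4*√M/(3*(-2 + M²)))
g(Q) = 92 + Q² + 102*Q
1/(39282 + g(w(13))) = 1/(39282 + (92 + (4*√13/(3*(-2 + 13²)))² + 102*(4*√13/(3*(-2 + 13²))))) = 1/(39282 + (92 + (4*√13/(3*(-2 + 169)))² + 102*(4*√13/(3*(-2 + 169))))) = 1/(39282 + (92 + ((4/3)*√13/167)² + 102*((4/3)*√13/167))) = 1/(39282 + (92 + ((4/3)*√13*(1/167))² + 102*((4/3)*√13*(1/167)))) = 1/(39282 + (92 + (4*√13/501)² + 102*(4*√13/501))) = 1/(39282 + (92 + 208/251001 + 136*√13/167)) = 1/(39282 + (23092300/251001 + 136*√13/167)) = 1/(9882913582/251001 + 136*√13/167)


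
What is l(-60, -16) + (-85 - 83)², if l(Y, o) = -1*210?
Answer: 28014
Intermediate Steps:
l(Y, o) = -210
l(-60, -16) + (-85 - 83)² = -210 + (-85 - 83)² = -210 + (-168)² = -210 + 28224 = 28014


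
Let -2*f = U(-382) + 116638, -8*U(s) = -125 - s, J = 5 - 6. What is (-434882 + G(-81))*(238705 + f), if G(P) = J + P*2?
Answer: -1255728244485/16 ≈ -7.8483e+10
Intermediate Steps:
J = -1
U(s) = 125/8 + s/8 (U(s) = -(-125 - s)/8 = 125/8 + s/8)
G(P) = -1 + 2*P (G(P) = -1 + P*2 = -1 + 2*P)
f = -932847/16 (f = -((125/8 + (1/8)*(-382)) + 116638)/2 = -((125/8 - 191/4) + 116638)/2 = -(-257/8 + 116638)/2 = -1/2*932847/8 = -932847/16 ≈ -58303.)
(-434882 + G(-81))*(238705 + f) = (-434882 + (-1 + 2*(-81)))*(238705 - 932847/16) = (-434882 + (-1 - 162))*(2886433/16) = (-434882 - 163)*(2886433/16) = -435045*2886433/16 = -1255728244485/16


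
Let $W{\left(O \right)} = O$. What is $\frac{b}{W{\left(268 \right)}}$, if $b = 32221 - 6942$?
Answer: $\frac{25279}{268} \approx 94.325$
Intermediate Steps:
$b = 25279$
$\frac{b}{W{\left(268 \right)}} = \frac{25279}{268}$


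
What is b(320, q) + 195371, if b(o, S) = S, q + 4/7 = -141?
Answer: 1366606/7 ≈ 1.9523e+5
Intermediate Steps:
q = -991/7 (q = -4/7 - 141 = -991/7 ≈ -141.57)
b(320, q) + 195371 = -991/7 + 195371 = 1366606/7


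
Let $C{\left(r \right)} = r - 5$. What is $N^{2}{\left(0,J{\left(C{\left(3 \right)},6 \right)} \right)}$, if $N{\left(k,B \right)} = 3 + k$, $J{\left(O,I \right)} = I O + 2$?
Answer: $9$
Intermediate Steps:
$C{\left(r \right)} = -5 + r$
$J{\left(O,I \right)} = 2 + I O$
$N^{2}{\left(0,J{\left(C{\left(3 \right)},6 \right)} \right)} = \left(3 + 0\right)^{2} = 3^{2} = 9$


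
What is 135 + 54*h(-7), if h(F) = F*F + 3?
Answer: 2943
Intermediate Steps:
h(F) = 3 + F² (h(F) = F² + 3 = 3 + F²)
135 + 54*h(-7) = 135 + 54*(3 + (-7)²) = 135 + 54*(3 + 49) = 135 + 54*52 = 135 + 2808 = 2943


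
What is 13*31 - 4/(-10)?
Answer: 2017/5 ≈ 403.40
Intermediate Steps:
13*31 - 4/(-10) = 403 - 4*(-1)/10 = 403 - 1*(-⅖) = 403 + ⅖ = 2017/5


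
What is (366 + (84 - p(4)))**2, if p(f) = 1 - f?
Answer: 205209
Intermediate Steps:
(366 + (84 - p(4)))**2 = (366 + (84 - (1 - 1*4)))**2 = (366 + (84 - (1 - 4)))**2 = (366 + (84 - 1*(-3)))**2 = (366 + (84 + 3))**2 = (366 + 87)**2 = 453**2 = 205209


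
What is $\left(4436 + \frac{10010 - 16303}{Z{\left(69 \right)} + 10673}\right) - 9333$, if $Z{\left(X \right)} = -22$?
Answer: $- \frac{52164240}{10651} \approx -4897.6$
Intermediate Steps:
$\left(4436 + \frac{10010 - 16303}{Z{\left(69 \right)} + 10673}\right) - 9333 = \left(4436 + \frac{10010 - 16303}{-22 + 10673}\right) - 9333 = \left(4436 - \frac{6293}{10651}\right) - 9333 = \frac{47241543}{10651} - 9333 = - \frac{52164240}{10651}$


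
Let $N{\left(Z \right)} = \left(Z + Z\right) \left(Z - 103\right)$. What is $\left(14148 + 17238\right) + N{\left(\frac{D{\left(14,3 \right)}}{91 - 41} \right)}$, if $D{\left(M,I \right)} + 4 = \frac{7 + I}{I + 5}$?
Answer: $\frac{627946721}{20000} \approx 31397.0$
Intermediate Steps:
$D{\left(M,I \right)} = -4 + \frac{7 + I}{5 + I}$ ($D{\left(M,I \right)} = -4 + \frac{7 + I}{I + 5} = -4 + \frac{7 + I}{5 + I}$)
$N{\left(Z \right)} = 2 Z \left(-103 + Z\right)$
$\left(14148 + 17238\right) + N{\left(\frac{D{\left(14,3 \right)}}{91 - 41} \right)} = \left(14148 + 17238\right) + 2 \frac{\frac{1}{5 + 3} \left(-13 - 9\right)}{91 - 41} \left(-103 + \frac{\frac{1}{5 + 3} \left(-13 - 9\right)}{91 - 41}\right) = 31386 + 2 \frac{\frac{1}{8} \left(-13 - 9\right)}{91 - 41} \left(-103 + \frac{\frac{1}{8} \left(-13 - 9\right)}{91 - 41}\right) = 31386 + 2 \frac{\frac{1}{8} \left(-22\right)}{50} \left(-103 + \frac{\frac{1}{8} \left(-22\right)}{50}\right) = 31386 + 2 \left(\left(- \frac{11}{4}\right) \frac{1}{50}\right) \left(-103 - \frac{11}{200}\right) = 31386 + 2 \left(- \frac{11}{200}\right) \left(-103 - \frac{11}{200}\right) = 31386 + 2 \left(- \frac{11}{200}\right) \left(- \frac{20611}{200}\right) = 31386 + \frac{226721}{20000} = \frac{627946721}{20000}$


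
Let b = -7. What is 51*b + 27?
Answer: -330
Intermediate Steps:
51*b + 27 = 51*(-7) + 27 = -357 + 27 = -330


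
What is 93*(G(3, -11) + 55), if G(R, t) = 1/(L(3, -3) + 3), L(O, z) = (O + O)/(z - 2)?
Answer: 15500/3 ≈ 5166.7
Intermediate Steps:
L(O, z) = 2*O/(-2 + z) (L(O, z) = (2*O)/(-2 + z) = 2*O/(-2 + z))
G(R, t) = 5/9 (G(R, t) = 1/(2*3/(-2 - 3) + 3) = 1/(2*3/(-5) + 3) = 1/(2*3*(-⅕) + 3) = 1/(-6/5 + 3) = 1/(9/5) = 5/9)
93*(G(3, -11) + 55) = 93*(5/9 + 55) = 93*(500/9) = 15500/3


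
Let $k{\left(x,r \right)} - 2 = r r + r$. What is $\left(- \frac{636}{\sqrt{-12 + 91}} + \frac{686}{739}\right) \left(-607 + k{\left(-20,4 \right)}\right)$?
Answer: $- \frac{401310}{739} + \frac{372060 \sqrt{79}}{79} \approx 41317.0$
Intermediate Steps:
$k{\left(x,r \right)} = 2 + r + r^{2}$ ($k{\left(x,r \right)} = 2 + \left(r r + r\right) = 2 + \left(r^{2} + r\right) = 2 + \left(r + r^{2}\right) = 2 + r + r^{2}$)
$\left(- \frac{636}{\sqrt{-12 + 91}} + \frac{686}{739}\right) \left(-607 + k{\left(-20,4 \right)}\right) = \left(- \frac{636}{\sqrt{-12 + 91}} + \frac{686}{739}\right) \left(-607 + \left(2 + 4 + 4^{2}\right)\right) = \left(- \frac{636}{\sqrt{79}} + 686 \cdot \frac{1}{739}\right) \left(-607 + \left(2 + 4 + 16\right)\right) = \left(- 636 \frac{\sqrt{79}}{79} + \frac{686}{739}\right) \left(-607 + 22\right) = \left(- \frac{636 \sqrt{79}}{79} + \frac{686}{739}\right) \left(-585\right) = \left(\frac{686}{739} - \frac{636 \sqrt{79}}{79}\right) \left(-585\right) = - \frac{401310}{739} + \frac{372060 \sqrt{79}}{79}$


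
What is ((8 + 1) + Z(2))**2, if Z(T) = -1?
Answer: 64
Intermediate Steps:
((8 + 1) + Z(2))**2 = ((8 + 1) - 1)**2 = (9 - 1)**2 = 8**2 = 64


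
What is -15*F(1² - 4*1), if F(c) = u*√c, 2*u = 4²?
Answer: -120*I*√3 ≈ -207.85*I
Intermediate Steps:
u = 8 (u = (½)*4² = (½)*16 = 8)
F(c) = 8*√c
-15*F(1² - 4*1) = -120*√(1² - 4*1) = -120*√(1 - 4) = -120*√(-3) = -120*I*√3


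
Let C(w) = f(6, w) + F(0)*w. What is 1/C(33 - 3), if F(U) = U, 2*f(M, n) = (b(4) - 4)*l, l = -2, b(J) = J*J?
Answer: -1/12 ≈ -0.083333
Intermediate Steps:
b(J) = J²
f(M, n) = -12 (f(M, n) = ((4² - 4)*(-2))/2 = ((16 - 4)*(-2))/2 = (12*(-2))/2 = (½)*(-24) = -12)
C(w) = -12 (C(w) = -12 + 0*w = -12 + 0 = -12)
1/C(33 - 3) = 1/(-12) = -1/12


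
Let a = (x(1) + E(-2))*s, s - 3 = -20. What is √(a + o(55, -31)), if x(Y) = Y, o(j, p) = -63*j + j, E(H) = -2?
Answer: 3*I*√377 ≈ 58.249*I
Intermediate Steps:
s = -17 (s = 3 - 20 = -17)
o(j, p) = -62*j
a = 17 (a = (1 - 2)*(-17) = -1*(-17) = 17)
√(a + o(55, -31)) = √(17 - 62*55) = √(17 - 3410) = √(-3393) = 3*I*√377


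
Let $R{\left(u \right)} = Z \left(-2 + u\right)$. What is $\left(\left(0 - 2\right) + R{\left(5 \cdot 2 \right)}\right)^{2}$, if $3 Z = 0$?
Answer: $4$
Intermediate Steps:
$Z = 0$ ($Z = \frac{1}{3} \cdot 0 = 0$)
$R{\left(u \right)} = 0$ ($R{\left(u \right)} = 0 \left(-2 + u\right) = 0$)
$\left(\left(0 - 2\right) + R{\left(5 \cdot 2 \right)}\right)^{2} = \left(\left(0 - 2\right) + 0\right)^{2} = \left(-2 + 0\right)^{2} = \left(-2\right)^{2} = 4$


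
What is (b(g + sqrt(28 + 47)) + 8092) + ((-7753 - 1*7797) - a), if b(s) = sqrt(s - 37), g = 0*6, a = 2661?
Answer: -10119 + I*sqrt(37 - 5*sqrt(3)) ≈ -10119.0 + 5.3235*I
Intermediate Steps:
g = 0
b(s) = sqrt(-37 + s)
(b(g + sqrt(28 + 47)) + 8092) + ((-7753 - 1*7797) - a) = (sqrt(-37 + (0 + sqrt(28 + 47))) + 8092) + ((-7753 - 1*7797) - 1*2661) = (sqrt(-37 + (0 + sqrt(75))) + 8092) + ((-7753 - 7797) - 2661) = (sqrt(-37 + (0 + 5*sqrt(3))) + 8092) + (-15550 - 2661) = (sqrt(-37 + 5*sqrt(3)) + 8092) - 18211 = (8092 + sqrt(-37 + 5*sqrt(3))) - 18211 = -10119 + sqrt(-37 + 5*sqrt(3))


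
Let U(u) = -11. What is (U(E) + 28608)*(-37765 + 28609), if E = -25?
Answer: -261834132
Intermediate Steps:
(U(E) + 28608)*(-37765 + 28609) = (-11 + 28608)*(-37765 + 28609) = 28597*(-9156) = -261834132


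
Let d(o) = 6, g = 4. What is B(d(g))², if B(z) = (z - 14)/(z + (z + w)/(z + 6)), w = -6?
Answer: 16/9 ≈ 1.7778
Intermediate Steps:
B(z) = (-14 + z)/(z + (-6 + z)/(6 + z)) (B(z) = (z - 14)/(z + (z - 6)/(z + 6)) = (-14 + z)/(z + (-6 + z)/(6 + z)))
B(d(g))² = ((-84 + 6² - 8*6)/(-6 + 6² + 7*6))² = ((-84 + 36 - 48)/(-6 + 36 + 42))² = (-96/72)² = ((1/72)*(-96))² = (-4/3)² = 16/9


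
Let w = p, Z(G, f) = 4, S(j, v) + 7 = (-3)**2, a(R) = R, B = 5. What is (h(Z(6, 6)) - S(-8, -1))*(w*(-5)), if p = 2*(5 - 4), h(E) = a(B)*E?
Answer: -180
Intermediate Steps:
S(j, v) = 2 (S(j, v) = -7 + (-3)**2 = -7 + 9 = 2)
h(E) = 5*E
p = 2 (p = 2*1 = 2)
w = 2
(h(Z(6, 6)) - S(-8, -1))*(w*(-5)) = (5*4 - 1*2)*(2*(-5)) = (20 - 2)*(-10) = 18*(-10) = -180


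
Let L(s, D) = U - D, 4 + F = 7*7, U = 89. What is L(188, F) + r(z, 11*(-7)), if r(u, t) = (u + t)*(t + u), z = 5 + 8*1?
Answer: 4140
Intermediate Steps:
z = 13 (z = 5 + 8 = 13)
F = 45 (F = -4 + 7*7 = -4 + 49 = 45)
r(u, t) = (t + u)**2 (r(u, t) = (t + u)*(t + u) = (t + u)**2)
L(s, D) = 89 - D
L(188, F) + r(z, 11*(-7)) = (89 - 1*45) + (11*(-7) + 13)**2 = (89 - 45) + (-77 + 13)**2 = 44 + (-64)**2 = 44 + 4096 = 4140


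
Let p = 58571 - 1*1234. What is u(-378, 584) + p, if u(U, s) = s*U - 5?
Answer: -163420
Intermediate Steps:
u(U, s) = -5 + U*s (u(U, s) = U*s - 5 = -5 + U*s)
p = 57337 (p = 58571 - 1234 = 57337)
u(-378, 584) + p = (-5 - 378*584) + 57337 = (-5 - 220752) + 57337 = -220757 + 57337 = -163420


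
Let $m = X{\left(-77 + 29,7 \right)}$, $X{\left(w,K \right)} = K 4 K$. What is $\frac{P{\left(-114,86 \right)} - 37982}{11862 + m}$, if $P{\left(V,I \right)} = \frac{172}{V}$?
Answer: $- \frac{1082530}{343653} \approx -3.1501$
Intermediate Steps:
$X{\left(w,K \right)} = 4 K^{2}$ ($X{\left(w,K \right)} = 4 K K = 4 K^{2}$)
$m = 196$ ($m = 4 \cdot 7^{2} = 4 \cdot 49 = 196$)
$\frac{P{\left(-114,86 \right)} - 37982}{11862 + m} = \frac{\frac{172}{-114} - 37982}{11862 + 196} = \frac{172 \left(- \frac{1}{114}\right) - 37982}{12058} = \left(- \frac{86}{57} - 37982\right) \frac{1}{12058} = \left(- \frac{2165060}{57}\right) \frac{1}{12058} = - \frac{1082530}{343653}$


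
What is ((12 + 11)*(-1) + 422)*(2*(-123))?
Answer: -98154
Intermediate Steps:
((12 + 11)*(-1) + 422)*(2*(-123)) = (23*(-1) + 422)*(-246) = (-23 + 422)*(-246) = 399*(-246) = -98154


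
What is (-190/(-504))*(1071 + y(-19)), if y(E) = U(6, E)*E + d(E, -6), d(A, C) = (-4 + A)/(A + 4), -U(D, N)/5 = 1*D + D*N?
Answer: -654607/189 ≈ -3463.5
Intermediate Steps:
U(D, N) = -5*D - 5*D*N (U(D, N) = -5*(1*D + D*N) = -5*(D + D*N) = -5*D - 5*D*N)
d(A, C) = (-4 + A)/(4 + A)
y(E) = E*(-30 - 30*E) + (-4 + E)/(4 + E) (y(E) = (-5*6*(1 + E))*E + (-4 + E)/(4 + E) = (-30 - 30*E)*E + (-4 + E)/(4 + E) = E*(-30 - 30*E) + (-4 + E)/(4 + E))
(-190/(-504))*(1071 + y(-19)) = (-190/(-504))*(1071 + (-4 - 19 - 30*(-19)*(1 - 19)*(4 - 19))/(4 - 19)) = (-190*(-1/504))*(1071 + (-4 - 19 - 30*(-19)*(-18)*(-15))/(-15)) = 95*(1071 - (-4 - 19 + 153900)/15)/252 = 95*(1071 - 1/15*153877)/252 = 95*(1071 - 153877/15)/252 = (95/252)*(-137812/15) = -654607/189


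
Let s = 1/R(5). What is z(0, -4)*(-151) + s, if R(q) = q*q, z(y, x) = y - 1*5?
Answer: 18876/25 ≈ 755.04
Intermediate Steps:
z(y, x) = -5 + y (z(y, x) = y - 5 = -5 + y)
R(q) = q²
s = 1/25 (s = 1/(5²) = 1/25 ≈ 0.040000)
z(0, -4)*(-151) + s = (-5 + 0)*(-151) + 1/25 = -5*(-151) + 1/25 = 755 + 1/25 = 18876/25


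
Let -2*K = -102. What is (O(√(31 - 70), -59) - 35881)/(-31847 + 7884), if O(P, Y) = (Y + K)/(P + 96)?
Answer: 110693141/73925855 - 8*I*√39/221777565 ≈ 1.4974 - 2.2527e-7*I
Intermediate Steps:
K = 51 (K = -½*(-102) = 51)
O(P, Y) = (51 + Y)/(96 + P) (O(P, Y) = (Y + 51)/(P + 96) = (51 + Y)/(96 + P))
(O(√(31 - 70), -59) - 35881)/(-31847 + 7884) = ((51 - 59)/(96 + √(31 - 70)) - 35881)/(-31847 + 7884) = (-8/(96 + √(-39)) - 35881)/(-23963) = (-8/(96 + I*√39) - 35881)*(-1/23963) = (-35881 - 8/(96 + I*√39))*(-1/23963) = 35881/23963 + 8/(23963*(96 + I*√39))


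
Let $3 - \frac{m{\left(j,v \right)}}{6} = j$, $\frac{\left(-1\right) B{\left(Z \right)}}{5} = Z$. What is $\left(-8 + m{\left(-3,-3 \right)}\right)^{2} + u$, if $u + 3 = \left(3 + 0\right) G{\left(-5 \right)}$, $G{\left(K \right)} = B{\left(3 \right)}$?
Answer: $736$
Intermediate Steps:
$B{\left(Z \right)} = - 5 Z$
$m{\left(j,v \right)} = 18 - 6 j$
$G{\left(K \right)} = -15$ ($G{\left(K \right)} = \left(-5\right) 3 = -15$)
$u = -48$ ($u = -3 + \left(3 + 0\right) \left(-15\right) = -3 + 3 \left(-15\right) = -3 - 45 = -48$)
$\left(-8 + m{\left(-3,-3 \right)}\right)^{2} + u = \left(-8 + \left(18 - -18\right)\right)^{2} - 48 = \left(-8 + \left(18 + 18\right)\right)^{2} - 48 = \left(-8 + 36\right)^{2} - 48 = 28^{2} - 48 = 784 - 48 = 736$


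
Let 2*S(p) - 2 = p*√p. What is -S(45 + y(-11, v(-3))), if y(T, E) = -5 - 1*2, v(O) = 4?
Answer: -1 - 19*√38 ≈ -118.12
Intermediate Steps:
y(T, E) = -7 (y(T, E) = -5 - 2 = -7)
S(p) = 1 + p^(3/2)/2 (S(p) = 1 + (p*√p)/2 = 1 + p^(3/2)/2)
-S(45 + y(-11, v(-3))) = -(1 + (45 - 7)^(3/2)/2) = -(1 + 38^(3/2)/2) = -(1 + (38*√38)/2) = -(1 + 19*√38) = -1 - 19*√38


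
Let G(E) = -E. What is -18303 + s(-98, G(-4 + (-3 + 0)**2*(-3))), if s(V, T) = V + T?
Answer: -18370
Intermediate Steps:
s(V, T) = T + V
-18303 + s(-98, G(-4 + (-3 + 0)**2*(-3))) = -18303 + (-(-4 + (-3 + 0)**2*(-3)) - 98) = -18303 + (-(-4 + (-3)**2*(-3)) - 98) = -18303 + (-(-4 + 9*(-3)) - 98) = -18303 + (-(-4 - 27) - 98) = -18303 + (-1*(-31) - 98) = -18303 + (31 - 98) = -18303 - 67 = -18370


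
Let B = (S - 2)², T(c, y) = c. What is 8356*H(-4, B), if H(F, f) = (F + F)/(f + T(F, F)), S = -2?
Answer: -16712/3 ≈ -5570.7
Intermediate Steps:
B = 16 (B = (-2 - 2)² = (-4)² = 16)
H(F, f) = 2*F/(F + f) (H(F, f) = (F + F)/(f + F) = (2*F)/(F + f) = 2*F/(F + f))
8356*H(-4, B) = 8356*(2*(-4)/(-4 + 16)) = 8356*(2*(-4)/12) = 8356*(2*(-4)*(1/12)) = 8356*(-⅔) = -16712/3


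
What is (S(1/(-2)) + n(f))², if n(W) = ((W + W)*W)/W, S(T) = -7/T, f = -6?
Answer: 4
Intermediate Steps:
n(W) = 2*W (n(W) = ((2*W)*W)/W = (2*W²)/W = 2*W)
(S(1/(-2)) + n(f))² = (-7/(1/(-2)) + 2*(-6))² = (-7/(-½) - 12)² = (-7*(-2) - 12)² = (14 - 12)² = 2² = 4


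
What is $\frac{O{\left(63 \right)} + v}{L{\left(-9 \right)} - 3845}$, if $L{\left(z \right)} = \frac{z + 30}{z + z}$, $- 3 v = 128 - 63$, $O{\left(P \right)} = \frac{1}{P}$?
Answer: $\frac{2728}{484617} \approx 0.0056292$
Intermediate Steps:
$v = - \frac{65}{3}$ ($v = - \frac{128 - 63}{3} = \left(- \frac{1}{3}\right) 65 = - \frac{65}{3} \approx -21.667$)
$L{\left(z \right)} = \frac{30 + z}{2 z}$
$\frac{O{\left(63 \right)} + v}{L{\left(-9 \right)} - 3845} = \frac{\frac{1}{63} - \frac{65}{3}}{\frac{30 - 9}{2 \left(-9\right)} - 3845} = \frac{\frac{1}{63} - \frac{65}{3}}{\frac{1}{2} \left(- \frac{1}{9}\right) 21 - 3845} = - \frac{1364}{63 \left(- \frac{7}{6} - 3845\right)} = - \frac{1364}{63 \left(- \frac{23077}{6}\right)} = \left(- \frac{1364}{63}\right) \left(- \frac{6}{23077}\right) = \frac{2728}{484617}$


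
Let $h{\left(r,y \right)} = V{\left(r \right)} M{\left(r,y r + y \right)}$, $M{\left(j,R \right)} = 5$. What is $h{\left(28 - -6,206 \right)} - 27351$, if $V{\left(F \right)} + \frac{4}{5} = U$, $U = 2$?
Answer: $-27345$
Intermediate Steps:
$V{\left(F \right)} = \frac{6}{5}$ ($V{\left(F \right)} = - \frac{4}{5} + 2 = \frac{6}{5}$)
$h{\left(r,y \right)} = 6$ ($h{\left(r,y \right)} = \frac{6}{5} \cdot 5 = 6$)
$h{\left(28 - -6,206 \right)} - 27351 = 6 - 27351 = -27345$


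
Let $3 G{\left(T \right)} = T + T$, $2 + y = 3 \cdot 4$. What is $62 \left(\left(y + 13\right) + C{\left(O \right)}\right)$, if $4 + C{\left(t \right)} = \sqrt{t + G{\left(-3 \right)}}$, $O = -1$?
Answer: $1178 + 62 i \sqrt{3} \approx 1178.0 + 107.39 i$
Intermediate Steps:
$y = 10$ ($y = -2 + 3 \cdot 4 = -2 + 12 = 10$)
$G{\left(T \right)} = \frac{2 T}{3}$ ($G{\left(T \right)} = \frac{T + T}{3} = \frac{2 T}{3}$)
$C{\left(t \right)} = -4 + \sqrt{-2 + t}$ ($C{\left(t \right)} = -4 + \sqrt{t + \frac{2}{3} \left(-3\right)} = -4 + \sqrt{t - 2} = -4 + \sqrt{-2 + t}$)
$62 \left(\left(y + 13\right) + C{\left(O \right)}\right) = 62 \left(\left(10 + 13\right) - \left(4 - \sqrt{-2 - 1}\right)\right) = 62 \left(23 - \left(4 - \sqrt{-3}\right)\right) = 62 \left(23 - \left(4 - i \sqrt{3}\right)\right) = 62 \left(19 + i \sqrt{3}\right) = 1178 + 62 i \sqrt{3}$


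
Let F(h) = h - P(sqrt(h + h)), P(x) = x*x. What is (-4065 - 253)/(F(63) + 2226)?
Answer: -4318/2163 ≈ -1.9963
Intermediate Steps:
P(x) = x**2
F(h) = -h (F(h) = h - (sqrt(h + h))**2 = h - (sqrt(2*h))**2 = h - (sqrt(2)*sqrt(h))**2 = h - 2*h = -h)
(-4065 - 253)/(F(63) + 2226) = (-4065 - 253)/(-1*63 + 2226) = -4318/(-63 + 2226) = -4318/2163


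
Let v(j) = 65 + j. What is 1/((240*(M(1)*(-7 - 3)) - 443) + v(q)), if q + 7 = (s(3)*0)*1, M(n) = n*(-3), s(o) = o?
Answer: 1/6815 ≈ 0.00014674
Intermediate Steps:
M(n) = -3*n
q = -7 (q = -7 + (3*0)*1 = -7 + 0*1 = -7 + 0 = -7)
1/((240*(M(1)*(-7 - 3)) - 443) + v(q)) = 1/((240*((-3*1)*(-7 - 3)) - 443) + (65 - 7)) = 1/((240*(-3*(-10)) - 443) + 58) = 1/((240*30 - 443) + 58) = 1/((7200 - 443) + 58) = 1/(6757 + 58) = 1/6815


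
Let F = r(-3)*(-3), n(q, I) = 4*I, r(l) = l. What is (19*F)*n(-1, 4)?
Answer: 2736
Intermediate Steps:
F = 9 (F = -3*(-3) = 9)
(19*F)*n(-1, 4) = (19*9)*(4*4) = 171*16 = 2736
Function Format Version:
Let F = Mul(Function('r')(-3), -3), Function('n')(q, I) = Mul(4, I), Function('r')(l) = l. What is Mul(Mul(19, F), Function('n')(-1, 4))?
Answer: 2736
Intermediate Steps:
F = 9 (F = Mul(-3, -3) = 9)
Mul(Mul(19, F), Function('n')(-1, 4)) = Mul(Mul(19, 9), Mul(4, 4)) = Mul(171, 16) = 2736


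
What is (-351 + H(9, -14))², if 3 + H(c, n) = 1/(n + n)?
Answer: 98267569/784 ≈ 1.2534e+5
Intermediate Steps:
H(c, n) = -3 + 1/(2*n) (H(c, n) = -3 + 1/(n + n) = -3 + 1/(2*n))
(-351 + H(9, -14))² = (-351 + (-3 + (½)/(-14)))² = (-351 + (-3 + (½)*(-1/14)))² = (-351 + (-3 - 1/28))² = (-351 - 85/28)² = (-9913/28)² = 98267569/784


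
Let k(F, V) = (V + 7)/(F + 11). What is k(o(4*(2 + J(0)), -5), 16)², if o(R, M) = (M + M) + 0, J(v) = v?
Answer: 529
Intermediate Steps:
o(R, M) = 2*M (o(R, M) = 2*M + 0 = 2*M)
k(F, V) = (7 + V)/(11 + F)
k(o(4*(2 + J(0)), -5), 16)² = ((7 + 16)/(11 + 2*(-5)))² = (23/(11 - 10))² = (23/1)² = (1*23)² = 23² = 529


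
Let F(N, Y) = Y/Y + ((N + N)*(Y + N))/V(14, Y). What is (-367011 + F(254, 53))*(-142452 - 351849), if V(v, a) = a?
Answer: 9537821523774/53 ≈ 1.7996e+11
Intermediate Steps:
F(N, Y) = 1 + 2*N*(N + Y)/Y (F(N, Y) = Y/Y + ((N + N)*(Y + N))/Y = 1 + ((2*N)*(N + Y))/Y = 1 + (2*N*(N + Y))/Y = 1 + 2*N*(N + Y)/Y)
(-367011 + F(254, 53))*(-142452 - 351849) = (-367011 + (1 + 2*254 + 2*254**2/53))*(-142452 - 351849) = (-367011 + (1 + 508 + 2*64516*(1/53)))*(-494301) = (-367011 + (1 + 508 + 129032/53))*(-494301) = (-367011 + 156009/53)*(-494301) = -19295574/53*(-494301) = 9537821523774/53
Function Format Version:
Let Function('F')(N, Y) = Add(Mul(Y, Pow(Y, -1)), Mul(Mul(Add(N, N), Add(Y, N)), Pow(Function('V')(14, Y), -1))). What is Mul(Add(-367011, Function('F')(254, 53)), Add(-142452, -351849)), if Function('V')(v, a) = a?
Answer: Rational(9537821523774, 53) ≈ 1.7996e+11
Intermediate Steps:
Function('F')(N, Y) = Add(1, Mul(2, N, Pow(Y, -1), Add(N, Y))) (Function('F')(N, Y) = Add(Mul(Y, Pow(Y, -1)), Mul(Mul(Add(N, N), Add(Y, N)), Pow(Y, -1))) = Add(1, Mul(Mul(Mul(2, N), Add(N, Y)), Pow(Y, -1))) = Add(1, Mul(Mul(2, N, Add(N, Y)), Pow(Y, -1))) = Add(1, Mul(2, N, Pow(Y, -1), Add(N, Y))))
Mul(Add(-367011, Function('F')(254, 53)), Add(-142452, -351849)) = Mul(Add(-367011, Add(1, Mul(2, 254), Mul(2, Pow(254, 2), Pow(53, -1)))), Add(-142452, -351849)) = Mul(Add(-367011, Add(1, 508, Mul(2, 64516, Rational(1, 53)))), -494301) = Mul(Add(-367011, Add(1, 508, Rational(129032, 53))), -494301) = Mul(Add(-367011, Rational(156009, 53)), -494301) = Mul(Rational(-19295574, 53), -494301) = Rational(9537821523774, 53)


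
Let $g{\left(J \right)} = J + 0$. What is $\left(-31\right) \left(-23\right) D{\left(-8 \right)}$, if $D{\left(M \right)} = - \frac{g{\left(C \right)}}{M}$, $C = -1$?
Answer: $- \frac{713}{8} \approx -89.125$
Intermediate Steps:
$g{\left(J \right)} = J$
$D{\left(M \right)} = \frac{1}{M}$ ($D{\left(M \right)} = - \frac{-1}{M} = \frac{1}{M}$)
$\left(-31\right) \left(-23\right) D{\left(-8 \right)} = \frac{\left(-31\right) \left(-23\right)}{-8} = 713 \left(- \frac{1}{8}\right) = - \frac{713}{8}$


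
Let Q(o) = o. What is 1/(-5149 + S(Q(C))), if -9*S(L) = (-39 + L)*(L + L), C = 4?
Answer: -9/46061 ≈ -0.00019539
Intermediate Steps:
S(L) = -2*L*(-39 + L)/9 (S(L) = -(-39 + L)*(L + L)/9 = -(-39 + L)*2*L/9 = -2*L*(-39 + L)/9)
1/(-5149 + S(Q(C))) = 1/(-5149 + (2/9)*4*(39 - 1*4)) = 1/(-5149 + (2/9)*4*(39 - 4)) = 1/(-5149 + (2/9)*4*35) = 1/(-5149 + 280/9) = 1/(-46061/9) = -9/46061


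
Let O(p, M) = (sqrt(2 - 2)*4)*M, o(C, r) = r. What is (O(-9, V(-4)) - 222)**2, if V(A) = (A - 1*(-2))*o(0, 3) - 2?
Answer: 49284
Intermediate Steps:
V(A) = 4 + 3*A (V(A) = (A - 1*(-2))*3 - 2 = (A + 2)*3 - 2 = (2 + A)*3 - 2 = (6 + 3*A) - 2 = 4 + 3*A)
O(p, M) = 0 (O(p, M) = (sqrt(0)*4)*M = (0*4)*M = 0*M = 0)
(O(-9, V(-4)) - 222)**2 = (0 - 222)**2 = (-222)**2 = 49284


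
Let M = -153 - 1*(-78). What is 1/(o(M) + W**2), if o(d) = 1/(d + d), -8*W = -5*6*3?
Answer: 1200/151867 ≈ 0.0079017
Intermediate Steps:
W = 45/4 (W = -(-5*6)*3/8 = -(-15)*3/4 = -1/8*(-90) = 45/4 ≈ 11.250)
M = -75 (M = -153 + 78 = -75)
o(d) = 1/(2*d)
1/(o(M) + W**2) = 1/((1/2)/(-75) + (45/4)**2) = 1/((1/2)*(-1/75) + 2025/16) = 1/(-1/150 + 2025/16) = 1/(151867/1200) = 1200/151867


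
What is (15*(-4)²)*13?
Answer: 3120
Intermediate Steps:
(15*(-4)²)*13 = (15*16)*13 = 240*13 = 3120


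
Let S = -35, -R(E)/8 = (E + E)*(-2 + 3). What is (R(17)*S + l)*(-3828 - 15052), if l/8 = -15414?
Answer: 2148392960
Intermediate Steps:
R(E) = -16*E (R(E) = -8*(E + E)*(-2 + 3) = -8*2*E = -16*E)
l = -123312 (l = 8*(-15414) = -123312)
(R(17)*S + l)*(-3828 - 15052) = (-16*17*(-35) - 123312)*(-3828 - 15052) = (-272*(-35) - 123312)*(-18880) = (9520 - 123312)*(-18880) = -113792*(-18880) = 2148392960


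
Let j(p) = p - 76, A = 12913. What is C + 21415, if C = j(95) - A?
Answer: 8521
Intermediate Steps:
j(p) = -76 + p
C = -12894 (C = (-76 + 95) - 1*12913 = 19 - 12913 = -12894)
C + 21415 = -12894 + 21415 = 8521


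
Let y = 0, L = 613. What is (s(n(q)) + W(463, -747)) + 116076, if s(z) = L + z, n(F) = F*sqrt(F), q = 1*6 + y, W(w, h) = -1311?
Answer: 115378 + 6*sqrt(6) ≈ 1.1539e+5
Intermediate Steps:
q = 6 (q = 1*6 + 0 = 6 + 0 = 6)
n(F) = F**(3/2)
s(z) = 613 + z
(s(n(q)) + W(463, -747)) + 116076 = ((613 + 6**(3/2)) - 1311) + 116076 = ((613 + 6*sqrt(6)) - 1311) + 116076 = (-698 + 6*sqrt(6)) + 116076 = 115378 + 6*sqrt(6)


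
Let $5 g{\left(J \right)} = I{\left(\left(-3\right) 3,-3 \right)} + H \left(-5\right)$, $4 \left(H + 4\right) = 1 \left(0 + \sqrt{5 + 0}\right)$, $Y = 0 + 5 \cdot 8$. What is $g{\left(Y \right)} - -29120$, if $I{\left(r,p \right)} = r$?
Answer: $\frac{145611}{5} - \frac{\sqrt{5}}{4} \approx 29122.0$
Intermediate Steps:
$Y = 40$ ($Y = 0 + 40 = 40$)
$H = -4 + \frac{\sqrt{5}}{4}$ ($H = -4 + \frac{1 \left(0 + \sqrt{5 + 0}\right)}{4} = -4 + \frac{1 \left(0 + \sqrt{5}\right)}{4} = -4 + \frac{1 \sqrt{5}}{4} = -4 + \frac{\sqrt{5}}{4} \approx -3.441$)
$g{\left(J \right)} = \frac{11}{5} - \frac{\sqrt{5}}{4}$ ($g{\left(J \right)} = \frac{\left(-3\right) 3 + \left(-4 + \frac{\sqrt{5}}{4}\right) \left(-5\right)}{5} = \frac{-9 + \left(20 - \frac{5 \sqrt{5}}{4}\right)}{5} = \frac{11 - \frac{5 \sqrt{5}}{4}}{5} = \frac{11}{5} - \frac{\sqrt{5}}{4}$)
$g{\left(Y \right)} - -29120 = \left(\frac{11}{5} - \frac{\sqrt{5}}{4}\right) - -29120 = \left(\frac{11}{5} - \frac{\sqrt{5}}{4}\right) + 29120 = \frac{145611}{5} - \frac{\sqrt{5}}{4}$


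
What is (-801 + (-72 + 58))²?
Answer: 664225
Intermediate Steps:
(-801 + (-72 + 58))² = (-801 - 14)² = (-815)² = 664225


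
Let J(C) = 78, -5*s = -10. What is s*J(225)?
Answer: 156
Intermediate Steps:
s = 2 (s = -⅕*(-10) = 2)
s*J(225) = 2*78 = 156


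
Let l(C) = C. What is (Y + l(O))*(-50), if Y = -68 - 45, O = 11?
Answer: 5100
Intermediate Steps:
Y = -113
(Y + l(O))*(-50) = (-113 + 11)*(-50) = -102*(-50) = 5100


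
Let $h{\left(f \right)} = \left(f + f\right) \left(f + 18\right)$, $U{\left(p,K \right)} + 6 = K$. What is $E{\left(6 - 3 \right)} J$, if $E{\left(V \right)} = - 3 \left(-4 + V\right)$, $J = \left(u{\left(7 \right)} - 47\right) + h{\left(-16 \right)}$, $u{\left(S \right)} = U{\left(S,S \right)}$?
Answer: $-330$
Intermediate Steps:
$U{\left(p,K \right)} = -6 + K$
$u{\left(S \right)} = -6 + S$
$h{\left(f \right)} = 2 f \left(18 + f\right)$
$J = -110$ ($J = \left(\left(-6 + 7\right) - 47\right) + 2 \left(-16\right) \left(18 - 16\right) = \left(1 - 47\right) + 2 \left(-16\right) 2 = -46 - 64 = -110$)
$E{\left(V \right)} = 12 - 3 V$
$E{\left(6 - 3 \right)} J = \left(12 - 3 \left(6 - 3\right)\right) \left(-110\right) = \left(12 - 9\right) \left(-110\right) = 3 \left(-110\right) = -330$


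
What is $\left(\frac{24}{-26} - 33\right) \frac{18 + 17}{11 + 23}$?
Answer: $- \frac{15435}{442} \approx -34.921$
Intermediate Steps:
$\left(\frac{24}{-26} - 33\right) \frac{18 + 17}{11 + 23} = \left(24 \left(- \frac{1}{26}\right) - 33\right) \frac{35}{34} = \left(- \frac{12}{13} - 33\right) 35 \cdot \frac{1}{34} = \left(- \frac{441}{13}\right) \frac{35}{34} = - \frac{15435}{442}$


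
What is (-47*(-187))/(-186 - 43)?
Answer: -8789/229 ≈ -38.380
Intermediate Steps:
(-47*(-187))/(-186 - 43) = 8789/(-229) = 8789*(-1/229) = -8789/229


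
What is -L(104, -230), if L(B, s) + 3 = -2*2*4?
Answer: 19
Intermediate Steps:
L(B, s) = -19 (L(B, s) = -3 - 2*2*4 = -3 - 4*4 = -3 - 16 = -19)
-L(104, -230) = -1*(-19) = 19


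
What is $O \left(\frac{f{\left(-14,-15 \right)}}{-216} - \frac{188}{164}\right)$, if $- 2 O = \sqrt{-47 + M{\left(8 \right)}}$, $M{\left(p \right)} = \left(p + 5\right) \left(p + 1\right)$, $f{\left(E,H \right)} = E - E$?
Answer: $\frac{47 \sqrt{70}}{82} \approx 4.7955$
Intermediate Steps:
$f{\left(E,H \right)} = 0$
$M{\left(p \right)} = \left(1 + p\right) \left(5 + p\right)$ ($M{\left(p \right)} = \left(5 + p\right) \left(1 + p\right) = \left(1 + p\right) \left(5 + p\right)$)
$O = - \frac{\sqrt{70}}{2}$ ($O = - \frac{\sqrt{-47 + \left(5 + 8^{2} + 6 \cdot 8\right)}}{2} = - \frac{\sqrt{-47 + \left(5 + 64 + 48\right)}}{2} = - \frac{\sqrt{-47 + 117}}{2} = - \frac{\sqrt{70}}{2} \approx -4.1833$)
$O \left(\frac{f{\left(-14,-15 \right)}}{-216} - \frac{188}{164}\right) = - \frac{\sqrt{70}}{2} \left(\frac{0}{-216} - \frac{188}{164}\right) = - \frac{\sqrt{70}}{2} \left(0 \left(- \frac{1}{216}\right) - \frac{47}{41}\right) = - \frac{\sqrt{70}}{2} \left(0 - \frac{47}{41}\right) = - \frac{\sqrt{70}}{2} \left(- \frac{47}{41}\right) = \frac{47 \sqrt{70}}{82}$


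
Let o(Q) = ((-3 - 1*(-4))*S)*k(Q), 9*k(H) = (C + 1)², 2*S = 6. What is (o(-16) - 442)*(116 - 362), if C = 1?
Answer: 108404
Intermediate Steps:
S = 3 (S = (½)*6 = 3)
k(H) = 4/9 (k(H) = (1 + 1)²/9 = (⅑)*2² = (⅑)*4 = 4/9)
o(Q) = 4/3 (o(Q) = ((-3 - 1*(-4))*3)*(4/9) = ((-3 + 4)*3)*(4/9) = (1*3)*(4/9) = 3*(4/9) = 4/3)
(o(-16) - 442)*(116 - 362) = (4/3 - 442)*(116 - 362) = -1322/3*(-246) = 108404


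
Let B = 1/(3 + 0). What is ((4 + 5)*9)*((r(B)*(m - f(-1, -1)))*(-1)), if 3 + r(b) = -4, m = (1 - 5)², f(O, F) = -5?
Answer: 11907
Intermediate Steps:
m = 16 (m = (-4)² = 16)
B = ⅓ (B = 1/3 = ⅓ ≈ 0.33333)
r(b) = -7 (r(b) = -3 - 4 = -7)
((4 + 5)*9)*((r(B)*(m - f(-1, -1)))*(-1)) = ((4 + 5)*9)*(-7*(16 - 1*(-5))*(-1)) = (9*9)*(-7*(16 + 5)*(-1)) = 81*(-7*21*(-1)) = 81*(-147*(-1)) = 81*147 = 11907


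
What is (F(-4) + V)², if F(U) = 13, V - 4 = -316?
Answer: 89401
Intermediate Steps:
V = -312 (V = 4 - 316 = -312)
(F(-4) + V)² = (13 - 312)² = (-299)² = 89401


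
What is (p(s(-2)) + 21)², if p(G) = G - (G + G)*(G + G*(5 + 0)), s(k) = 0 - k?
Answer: 625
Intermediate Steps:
s(k) = -k
p(G) = G - 12*G² (p(G) = G - 2*G*(G + G*5) = G - 2*G*(G + 5*G) = G - 2*G*6*G = G - 12*G²)
(p(s(-2)) + 21)² = ((-1*(-2))*(1 - (-12)*(-2)) + 21)² = (2*(1 - 12*2) + 21)² = (2*(1 - 24) + 21)² = (2*(-23) + 21)² = (-46 + 21)² = (-25)² = 625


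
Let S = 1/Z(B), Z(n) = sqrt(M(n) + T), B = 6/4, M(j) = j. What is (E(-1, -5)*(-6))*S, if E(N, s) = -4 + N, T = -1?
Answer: 30*sqrt(2) ≈ 42.426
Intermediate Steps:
B = 3/2 (B = 6*(1/4) = 3/2 ≈ 1.5000)
Z(n) = sqrt(-1 + n) (Z(n) = sqrt(n - 1) = sqrt(-1 + n))
S = sqrt(2) (S = 1/(sqrt(-1 + 3/2)) = 1/(sqrt(1/2)) = 1/(sqrt(2)/2) = sqrt(2) ≈ 1.4142)
(E(-1, -5)*(-6))*S = ((-4 - 1)*(-6))*sqrt(2) = (-5*(-6))*sqrt(2) = 30*sqrt(2)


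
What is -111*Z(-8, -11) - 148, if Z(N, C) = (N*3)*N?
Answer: -21460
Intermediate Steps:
Z(N, C) = 3*N² (Z(N, C) = (3*N)*N = 3*N²)
-111*Z(-8, -11) - 148 = -333*(-8)² - 148 = -333*64 - 148 = -111*192 - 148 = -21312 - 148 = -21460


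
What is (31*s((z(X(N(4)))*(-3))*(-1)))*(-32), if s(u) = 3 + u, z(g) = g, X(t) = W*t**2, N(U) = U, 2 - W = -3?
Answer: -241056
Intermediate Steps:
W = 5 (W = 2 - 1*(-3) = 2 + 3 = 5)
X(t) = 5*t**2
(31*s((z(X(N(4)))*(-3))*(-1)))*(-32) = (31*(3 + ((5*4**2)*(-3))*(-1)))*(-32) = (31*(3 + ((5*16)*(-3))*(-1)))*(-32) = (31*(3 + (80*(-3))*(-1)))*(-32) = (31*(3 - 240*(-1)))*(-32) = (31*(3 + 240))*(-32) = (31*243)*(-32) = 7533*(-32) = -241056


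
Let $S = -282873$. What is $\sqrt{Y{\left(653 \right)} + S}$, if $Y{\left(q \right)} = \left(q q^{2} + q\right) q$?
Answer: $\sqrt{181824778817} \approx 4.2641 \cdot 10^{5}$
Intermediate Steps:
$Y{\left(q \right)} = q \left(q + q^{3}\right)$ ($Y{\left(q \right)} = \left(q^{3} + q\right) q = \left(q + q^{3}\right) q = q \left(q + q^{3}\right)$)
$\sqrt{Y{\left(653 \right)} + S} = \sqrt{\left(653^{2} + 653^{4}\right) - 282873} = \sqrt{\left(426409 + 181824635281\right) - 282873} = \sqrt{181825061690 - 282873} = \sqrt{181824778817}$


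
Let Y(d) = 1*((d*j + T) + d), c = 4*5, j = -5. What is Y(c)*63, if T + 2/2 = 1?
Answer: -5040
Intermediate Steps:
T = 0 (T = -1 + 1 = 0)
c = 20
Y(d) = -4*d (Y(d) = 1*((d*(-5) + 0) + d) = 1*((-5*d + 0) + d) = 1*(-5*d + d) = 1*(-4*d) = -4*d)
Y(c)*63 = -4*20*63 = -80*63 = -5040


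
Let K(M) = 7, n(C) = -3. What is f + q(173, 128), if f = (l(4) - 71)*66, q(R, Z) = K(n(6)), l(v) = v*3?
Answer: -3887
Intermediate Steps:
l(v) = 3*v
q(R, Z) = 7
f = -3894 (f = (3*4 - 71)*66 = (12 - 71)*66 = -59*66 = -3894)
f + q(173, 128) = -3894 + 7 = -3887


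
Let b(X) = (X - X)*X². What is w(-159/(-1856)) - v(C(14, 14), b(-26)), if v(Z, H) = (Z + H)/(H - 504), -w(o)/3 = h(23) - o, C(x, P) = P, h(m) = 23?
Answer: -1147819/16704 ≈ -68.715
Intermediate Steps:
b(X) = 0 (b(X) = 0*X² = 0)
w(o) = -69 + 3*o (w(o) = -3*(23 - o) = -69 + 3*o)
v(Z, H) = (H + Z)/(-504 + H)
w(-159/(-1856)) - v(C(14, 14), b(-26)) = (-69 + 3*(-159/(-1856))) - (0 + 14)/(-504 + 0) = (-69 + 3*(-159*(-1/1856))) - 14/(-504) = (-69 + 3*(159/1856)) - (-1)*14/504 = (-69 + 477/1856) - 1*(-1/36) = -127587/1856 + 1/36 = -1147819/16704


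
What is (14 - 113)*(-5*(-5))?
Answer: -2475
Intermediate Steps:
(14 - 113)*(-5*(-5)) = -99*25 = -2475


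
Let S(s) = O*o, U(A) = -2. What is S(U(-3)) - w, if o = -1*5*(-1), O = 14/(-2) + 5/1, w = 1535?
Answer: -1545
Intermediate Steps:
O = -2 (O = 14*(-1/2) + 5*1 = -7 + 5 = -2)
o = 5 (o = -5*(-1) = 5)
S(s) = -10 (S(s) = -2*5 = -10)
S(U(-3)) - w = -10 - 1*1535 = -10 - 1535 = -1545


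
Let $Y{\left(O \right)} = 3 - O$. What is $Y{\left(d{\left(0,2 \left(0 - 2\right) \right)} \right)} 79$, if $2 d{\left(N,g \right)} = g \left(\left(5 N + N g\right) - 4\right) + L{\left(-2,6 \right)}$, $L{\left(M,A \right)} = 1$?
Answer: $- \frac{869}{2} \approx -434.5$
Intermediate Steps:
$d{\left(N,g \right)} = \frac{1}{2} + \frac{g \left(-4 + 5 N + N g\right)}{2}$ ($d{\left(N,g \right)} = \frac{g \left(\left(5 N + N g\right) - 4\right) + 1}{2} = \frac{g \left(-4 + 5 N + N g\right) + 1}{2} = \frac{1 + g \left(-4 + 5 N + N g\right)}{2} = \frac{1}{2} + \frac{g \left(-4 + 5 N + N g\right)}{2}$)
$Y{\left(d{\left(0,2 \left(0 - 2\right) \right)} \right)} 79 = \left(3 - \left(\frac{1}{2} - 2 \cdot 2 \left(0 - 2\right) + \frac{1}{2} \cdot 0 \left(2 \left(0 - 2\right)\right)^{2} + \frac{5}{2} \cdot 0 \cdot 2 \left(0 - 2\right)\right)\right) 79 = \left(3 - \left(\frac{1}{2} - 2 \cdot 2 \left(-2\right) + \frac{1}{2} \cdot 0 \left(2 \left(-2\right)\right)^{2} + \frac{5}{2} \cdot 0 \cdot 2 \left(-2\right)\right)\right) 79 = \left(3 - \left(\frac{1}{2} - -8 + \frac{1}{2} \cdot 0 \left(-4\right)^{2} + \frac{5}{2} \cdot 0 \left(-4\right)\right)\right) 79 = \left(3 - \left(\frac{1}{2} + 8 + \frac{1}{2} \cdot 0 \cdot 16 + 0\right)\right) 79 = \left(3 - \left(\frac{1}{2} + 8 + 0 + 0\right)\right) 79 = \left(3 - \frac{17}{2}\right) 79 = \left(- \frac{11}{2}\right) 79 = - \frac{869}{2}$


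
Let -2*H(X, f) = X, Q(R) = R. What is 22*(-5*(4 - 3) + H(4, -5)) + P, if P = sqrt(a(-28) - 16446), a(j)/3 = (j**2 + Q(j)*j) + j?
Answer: -154 + 9*I*sqrt(146) ≈ -154.0 + 108.75*I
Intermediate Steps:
a(j) = 3*j + 6*j**2 (a(j) = 3*((j**2 + j*j) + j) = 3*((j**2 + j**2) + j) = 3*(2*j**2 + j) = 3*(j + 2*j**2) = 3*j + 6*j**2)
H(X, f) = -X/2
P = 9*I*sqrt(146) (P = sqrt(3*(-28)*(1 + 2*(-28)) - 16446) = sqrt(3*(-28)*(1 - 56) - 16446) = sqrt(3*(-28)*(-55) - 16446) = sqrt(4620 - 16446) = sqrt(-11826) = 9*I*sqrt(146) ≈ 108.75*I)
22*(-5*(4 - 3) + H(4, -5)) + P = 22*(-5*(4 - 3) - 1/2*4) + 9*I*sqrt(146) = 22*(-5*1 - 2) + 9*I*sqrt(146) = 22*(-5 - 2) + 9*I*sqrt(146) = 22*(-7) + 9*I*sqrt(146) = -154 + 9*I*sqrt(146)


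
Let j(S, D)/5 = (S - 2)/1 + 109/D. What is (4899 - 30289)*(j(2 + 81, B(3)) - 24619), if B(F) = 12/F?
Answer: 1222668145/2 ≈ 6.1133e+8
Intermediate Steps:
j(S, D) = -10 + 5*S + 545/D (j(S, D) = 5*((S - 2)/1 + 109/D) = 5*((-2 + S)*1 + 109/D) = 5*((-2 + S) + 109/D) = 5*(-2 + S + 109/D) = -10 + 5*S + 545/D)
(4899 - 30289)*(j(2 + 81, B(3)) - 24619) = (4899 - 30289)*((-10 + 5*(2 + 81) + 545/((12/3))) - 24619) = -25390*((-10 + 5*83 + 545/((12*(⅓)))) - 24619) = -25390*((-10 + 415 + 545/4) - 24619) = -25390*(2165/4 - 24619) = -25390*(-96311/4) = 1222668145/2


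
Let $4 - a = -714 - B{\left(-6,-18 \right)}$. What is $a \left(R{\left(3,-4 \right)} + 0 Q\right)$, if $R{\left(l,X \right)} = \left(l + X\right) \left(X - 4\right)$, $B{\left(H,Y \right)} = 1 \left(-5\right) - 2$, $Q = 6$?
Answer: $5688$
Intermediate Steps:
$B{\left(H,Y \right)} = -7$ ($B{\left(H,Y \right)} = -5 - 2 = -7$)
$R{\left(l,X \right)} = \left(-4 + X\right) \left(X + l\right)$ ($R{\left(l,X \right)} = \left(X + l\right) \left(-4 + X\right) = \left(-4 + X\right) \left(X + l\right)$)
$a = 711$ ($a = 4 - \left(-714 - -7\right) = 4 - \left(-714 + 7\right) = 4 - -707 = 4 + 707 = 711$)
$a \left(R{\left(3,-4 \right)} + 0 Q\right) = 711 \left(\left(\left(-4\right)^{2} - -16 - 12 - 12\right) + 0 \cdot 6\right) = 711 \left(\left(16 + 16 - 12 - 12\right) + 0\right) = 711 \left(8 + 0\right) = 711 \cdot 8 = 5688$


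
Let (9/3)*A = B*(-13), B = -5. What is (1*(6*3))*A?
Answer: 390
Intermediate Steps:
A = 65/3 (A = (-5*(-13))/3 = (⅓)*65 = 65/3 ≈ 21.667)
(1*(6*3))*A = (1*(6*3))*(65/3) = (1*18)*(65/3) = 18*(65/3) = 390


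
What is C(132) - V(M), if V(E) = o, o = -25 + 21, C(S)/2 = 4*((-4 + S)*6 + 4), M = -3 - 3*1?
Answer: 6180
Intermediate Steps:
M = -6 (M = -3 - 3 = -6)
C(S) = -160 + 48*S (C(S) = 2*(4*((-4 + S)*6 + 4)) = 2*(4*((-24 + 6*S) + 4)) = 2*(4*(-20 + 6*S)) = 2*(-80 + 24*S) = -160 + 48*S)
o = -4
V(E) = -4
C(132) - V(M) = (-160 + 48*132) - 1*(-4) = (-160 + 6336) + 4 = 6176 + 4 = 6180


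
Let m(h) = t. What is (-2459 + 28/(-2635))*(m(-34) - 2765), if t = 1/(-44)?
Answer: 788301597873/115940 ≈ 6.7992e+6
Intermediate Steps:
t = -1/44 ≈ -0.022727
m(h) = -1/44
(-2459 + 28/(-2635))*(m(-34) - 2765) = (-2459 + 28/(-2635))*(-1/44 - 2765) = (-2459 + 28*(-1/2635))*(-121661/44) = (-2459 - 28/2635)*(-121661/44) = -6479493/2635*(-121661/44) = 788301597873/115940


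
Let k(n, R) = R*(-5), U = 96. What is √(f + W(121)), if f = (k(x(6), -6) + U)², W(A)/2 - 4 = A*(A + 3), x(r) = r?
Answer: 2*√11473 ≈ 214.22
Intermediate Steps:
k(n, R) = -5*R
W(A) = 8 + 2*A*(3 + A) (W(A) = 8 + 2*(A*(A + 3)) = 8 + 2*(A*(3 + A)) = 8 + 2*A*(3 + A))
f = 15876 (f = (-5*(-6) + 96)² = (30 + 96)² = 126² = 15876)
√(f + W(121)) = √(15876 + (8 + 2*121² + 6*121)) = √(15876 + (8 + 2*14641 + 726)) = √(15876 + (8 + 29282 + 726)) = √(15876 + 30016) = √45892 = 2*√11473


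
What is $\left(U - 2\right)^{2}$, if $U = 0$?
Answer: $4$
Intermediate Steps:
$\left(U - 2\right)^{2} = \left(0 - 2\right)^{2} = \left(-2\right)^{2} = 4$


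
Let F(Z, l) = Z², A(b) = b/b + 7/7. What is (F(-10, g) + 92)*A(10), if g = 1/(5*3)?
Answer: 384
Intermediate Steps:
A(b) = 2 (A(b) = 1 + 7*(⅐) = 1 + 1 = 2)
g = 1/15 ≈ 0.066667
(F(-10, g) + 92)*A(10) = ((-10)² + 92)*2 = (100 + 92)*2 = 192*2 = 384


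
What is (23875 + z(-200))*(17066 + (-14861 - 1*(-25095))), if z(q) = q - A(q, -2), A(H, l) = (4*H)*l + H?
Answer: 608107500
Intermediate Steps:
A(H, l) = H + 4*H*l (A(H, l) = 4*H*l + H = H + 4*H*l)
z(q) = 8*q (z(q) = q - q*(1 + 4*(-2)) = q - q*(1 - 8) = q - q*(-7) = q - (-7)*q = q + 7*q = 8*q)
(23875 + z(-200))*(17066 + (-14861 - 1*(-25095))) = (23875 + 8*(-200))*(17066 + (-14861 - 1*(-25095))) = (23875 - 1600)*(17066 + (-14861 + 25095)) = 22275*(17066 + 10234) = 22275*27300 = 608107500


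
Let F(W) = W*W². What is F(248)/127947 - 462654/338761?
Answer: 5107923631574/43343453667 ≈ 117.85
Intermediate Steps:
F(W) = W³
F(248)/127947 - 462654/338761 = 248³/127947 - 462654/338761 = 15252992*(1/127947) - 462654*1/338761 = 15252992/127947 - 462654/338761 = 5107923631574/43343453667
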